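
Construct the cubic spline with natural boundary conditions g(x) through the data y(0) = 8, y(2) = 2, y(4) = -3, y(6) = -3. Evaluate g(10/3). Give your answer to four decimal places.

-1.7827

Write m_i for g''(x_i). With h_i = 2, 2, 2 and divided differences Δ_i = -3, -5/2, 0, the continuity of g' gives the tridiagonal system
  2·m_0 + 8·m_1 + 2·m_2 = 6(Δ_1 - Δ_0) = 3
  2·m_1 + 8·m_2 + 2·m_3 = 6(Δ_2 - Δ_1) = 15
Natural end conditions: m_0 = m_3 = 0.
Solving the tridiagonal system: m_0 = 0, m_1 = -1/10, m_2 = 19/10, m_3 = 0.
On [2, 4], g(x) = 2 - 46/15·(x - 2) - 1/20·(x - 2)² + 1/6·(x - 2)³.
With (x - 2) = 4/3: g(10/3) = -722/405.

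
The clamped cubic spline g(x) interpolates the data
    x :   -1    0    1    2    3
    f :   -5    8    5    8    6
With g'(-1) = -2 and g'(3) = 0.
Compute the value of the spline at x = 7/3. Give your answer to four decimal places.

Write σ_i for g''(x_i). With h_i = 1, 1, 1, 1 and divided differences Δ_i = 13, -3, 3, -2, the continuity of g' gives the tridiagonal system
  1·σ_0 + 4·σ_1 + 1·σ_2 = 6(Δ_1 - Δ_0) = -96
  1·σ_1 + 4·σ_2 + 1·σ_3 = 6(Δ_2 - Δ_1) = 36
  1·σ_2 + 4·σ_3 + 1·σ_4 = 6(Δ_3 - Δ_2) = -30
Clamped end conditions give two more equations: 2h_0·σ_0 + h_0·σ_1 = 6(Δ_0 - g'(-1)) = 90 and h_3·σ_3 + 2h_3·σ_4 = 6(g'(3) - Δ_3) = 12.
Forward elimination and back-substitution give σ_0 = 275/4, σ_1 = -95/2, σ_2 = 101/4, σ_3 = -35/2, σ_4 = 59/4.
On [2, 3], g(x) = 8 + 11/8·(x - 2) - 35/4·(x - 2)² + 43/8·(x - 2)³.
With (x - 2) = 1/3: g(7/3) = 415/54.

7.6852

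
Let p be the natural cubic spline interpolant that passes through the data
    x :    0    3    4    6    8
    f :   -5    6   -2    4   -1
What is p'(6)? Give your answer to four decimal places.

2.8236

With M_i denoting the second derivative at x_i, h_i = 3, 1, 2, 2, and Δ_i = (y_(i+1) − y_i)/h_i = 11/3, -8, 3, -5/2:
  3·M_0 + 8·M_1 + 1·M_2 = 6(Δ_1 - Δ_0) = -70
  1·M_1 + 6·M_2 + 2·M_3 = 6(Δ_2 - Δ_1) = 66
  2·M_2 + 8·M_3 + 2·M_4 = 6(Δ_3 - Δ_2) = -33
Natural end conditions: M_0 = M_4 = 0.
Forward elimination and back-substitution give M_0 = 0, M_1 = -1837/172, M_2 = 664/43, M_3 = -2747/344, M_4 = 0.
On [6, 8], p'(x) = b_3 + 2c_3·(x - 6) + 3d_3·(x - 6)² with b_3 = Δ_3 - h_3(2M_3 + M_4)/6 = 1457/516, c_3 = M_3/2 = -2747/688, d_3 = (M_4 - M_3)/(6h_3) = 2747/4128. So p'(6) = 1457/516.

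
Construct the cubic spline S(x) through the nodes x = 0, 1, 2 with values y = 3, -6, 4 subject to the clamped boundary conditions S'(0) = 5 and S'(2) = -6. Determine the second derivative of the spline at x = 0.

Let M_i = S''(x_i). Step sizes h_i = 1, 1; slopes of the chords Δ_i = (y_(i+1) - y_i)/h_i = -9, 10.
  1·M_0 + 4·M_1 + 1·M_2 = 6(Δ_1 - Δ_0) = 114
Clamped end conditions give two more equations: 2h_0·M_0 + h_0·M_1 = 6(Δ_0 - S'(0)) = -84 and h_1·M_1 + 2h_1·M_2 = 6(S'(2) - Δ_1) = -96.
Hence M_0 = -76, M_1 = 68, M_2 = -82.

-76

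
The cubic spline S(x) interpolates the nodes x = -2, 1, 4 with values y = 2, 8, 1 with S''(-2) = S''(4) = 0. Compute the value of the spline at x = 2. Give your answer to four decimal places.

Let M_i = S''(x_i). Step sizes h_i = 3, 3; slopes of the chords Δ_i = (y_(i+1) - y_i)/h_i = 2, -7/3.
  3·M_0 + 12·M_1 + 3·M_2 = 6(Δ_1 - Δ_0) = -26
Natural end conditions: M_0 = M_2 = 0.
Forward elimination and back-substitution give M_0 = 0, M_1 = -13/6, M_2 = 0.
On [1, 4], S(x) = 8 - 1/6·(x - 1) - 13/12·(x - 1)² + 13/108·(x - 1)³.
With (x - 1) = 1: S(2) = 371/54.

6.8704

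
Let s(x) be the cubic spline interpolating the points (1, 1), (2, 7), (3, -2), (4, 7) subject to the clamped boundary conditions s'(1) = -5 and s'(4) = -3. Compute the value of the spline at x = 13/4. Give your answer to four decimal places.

Write M_i for s''(x_i). With h_i = 1, 1, 1 and divided differences Δ_i = 6, -9, 9, the continuity of s' gives the tridiagonal system
  1·M_0 + 4·M_1 + 1·M_2 = 6(Δ_1 - Δ_0) = -90
  1·M_1 + 4·M_2 + 1·M_3 = 6(Δ_2 - Δ_1) = 108
Clamped end conditions give two more equations: 2h_0·M_0 + h_0·M_1 = 6(Δ_0 - s'(1)) = 66 and h_2·M_2 + 2h_2·M_3 = 6(s'(4) - Δ_2) = -72.
Hence M_0 = 878/15, M_1 = -766/15, M_2 = 836/15, M_3 = -958/15.
On [3, 4], s(x) = -2 + 16/15·(x - 3) + 418/15·(x - 3)² - 299/15·(x - 3)³.
With (x - 3) = 1/4: s(13/4) = -97/320.

-0.3031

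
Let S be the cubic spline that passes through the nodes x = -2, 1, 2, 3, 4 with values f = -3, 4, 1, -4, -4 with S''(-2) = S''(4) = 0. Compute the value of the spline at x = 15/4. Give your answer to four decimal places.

Write m_i for S''(x_i). With h_i = 3, 1, 1, 1 and divided differences Δ_i = 7/3, -3, -5, 0, the continuity of S' gives the tridiagonal system
  3·m_0 + 8·m_1 + 1·m_2 = 6(Δ_1 - Δ_0) = -32
  1·m_1 + 4·m_2 + 1·m_3 = 6(Δ_2 - Δ_1) = -12
  1·m_2 + 4·m_3 + 1·m_4 = 6(Δ_3 - Δ_2) = 30
Natural end conditions: m_0 = m_4 = 0.
Forward elimination and back-substitution give m_0 = 0, m_1 = -201/58, m_2 = -124/29, m_3 = 497/58, m_4 = 0.
On [3, 4], S(x) = -4 - 497/174·(x - 3) + 497/116·(x - 3)² - 497/348·(x - 3)³.
With (x - 3) = 3/4: S(15/4) = -32181/7424.

-4.3347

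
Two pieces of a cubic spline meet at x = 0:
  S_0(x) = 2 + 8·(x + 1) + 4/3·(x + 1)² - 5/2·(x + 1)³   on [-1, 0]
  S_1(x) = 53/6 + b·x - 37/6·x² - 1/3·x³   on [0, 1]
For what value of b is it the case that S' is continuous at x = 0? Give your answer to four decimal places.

3.1667

S_0'(x) = 8 + 8/3·(x + 1) - 15/2·(x + 1)², so S_0'(0) = 19/6. On the right, S_1'(0) = b, so b = 19/6.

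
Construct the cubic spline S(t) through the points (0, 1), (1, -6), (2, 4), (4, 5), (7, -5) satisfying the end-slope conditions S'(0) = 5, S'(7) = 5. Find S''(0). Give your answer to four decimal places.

-58.0337

With m_i denoting the second derivative at x_i, h_i = 1, 1, 2, 3, and Δ_i = (y_(i+1) − y_i)/h_i = -7, 10, 1/2, -10/3:
  1·m_0 + 4·m_1 + 1·m_2 = 6(Δ_1 - Δ_0) = 102
  1·m_1 + 6·m_2 + 2·m_3 = 6(Δ_2 - Δ_1) = -57
  2·m_2 + 10·m_3 + 3·m_4 = 6(Δ_3 - Δ_2) = -23
Clamped end conditions give two more equations: 2h_0·m_0 + h_0·m_1 = 6(Δ_0 - S'(0)) = -72 and h_3·m_3 + 2h_3·m_4 = 6(S'(7) - Δ_3) = 50.
Forward elimination and back-substitution give m_0 = -12071/208, m_1 = 4583/104, m_2 = -3377/208, m_3 = -95/52, m_4 = 2885/312.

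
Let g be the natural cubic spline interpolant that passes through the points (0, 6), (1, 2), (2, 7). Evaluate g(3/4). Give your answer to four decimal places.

2.2617

With M_i denoting the second derivative at x_i, h_i = 1, 1, and Δ_i = (y_(i+1) − y_i)/h_i = -4, 5:
  1·M_0 + 4·M_1 + 1·M_2 = 6(Δ_1 - Δ_0) = 54
Natural end conditions: M_0 = M_2 = 0.
Hence M_0 = 0, M_1 = 27/2, M_2 = 0.
On [0, 1], g(t) = 6 - 25/4·t + 0·t² + 9/4·t³.
With t = 3/4: g(3/4) = 579/256.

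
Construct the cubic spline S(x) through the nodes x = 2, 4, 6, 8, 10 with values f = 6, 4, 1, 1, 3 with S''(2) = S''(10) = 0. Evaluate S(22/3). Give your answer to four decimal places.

0.6548

Put σ_i = S'' at the i-th knot. Here h = (2, 2, 2, 2) and Δ = (-1, -3/2, 0, 1), so the interior equations h_(i-1)·σ_(i-1) + 2(h_(i-1)+h_i)·σ_i + h_i·σ_(i+1) = 6(Δ_i − Δ_(i-1)) read
  2·σ_0 + 8·σ_1 + 2·σ_2 = 6(Δ_1 - Δ_0) = -3
  2·σ_1 + 8·σ_2 + 2·σ_3 = 6(Δ_2 - Δ_1) = 9
  2·σ_2 + 8·σ_3 + 2·σ_4 = 6(Δ_3 - Δ_2) = 6
Natural end conditions: σ_0 = σ_4 = 0.
Hence σ_0 = 0, σ_1 = -75/112, σ_2 = 33/28, σ_3 = 51/112, σ_4 = 0.
On [6, 8], S(x) = 1 - 15/16·(x - 6) + 33/56·(x - 6)² - 27/448·(x - 6)³.
With (x - 6) = 4/3: S(22/3) = 55/84.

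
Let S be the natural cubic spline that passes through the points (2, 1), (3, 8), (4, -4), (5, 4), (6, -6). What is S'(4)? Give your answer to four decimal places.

Write M_i for S''(x_i). With h_i = 1, 1, 1, 1 and divided differences Δ_i = 7, -12, 8, -10, the continuity of S' gives the tridiagonal system
  1·M_0 + 4·M_1 + 1·M_2 = 6(Δ_1 - Δ_0) = -114
  1·M_1 + 4·M_2 + 1·M_3 = 6(Δ_2 - Δ_1) = 120
  1·M_2 + 4·M_3 + 1·M_4 = 6(Δ_3 - Δ_2) = -108
Natural end conditions: M_0 = M_4 = 0.
Hence M_0 = 0, M_1 = -1149/28, M_2 = 351/7, M_3 = -1107/28, M_4 = 0.
On [4, 5], S'(x) = b_2 + 2c_2·(x - 4) + 3d_2·(x - 4)² with b_2 = Δ_2 - h_2(2M_2 + M_3)/6 = -17/8, c_2 = M_2/2 = 351/14, d_2 = (M_3 - M_2)/(6h_2) = -837/56. So S'(4) = -17/8.

-2.1250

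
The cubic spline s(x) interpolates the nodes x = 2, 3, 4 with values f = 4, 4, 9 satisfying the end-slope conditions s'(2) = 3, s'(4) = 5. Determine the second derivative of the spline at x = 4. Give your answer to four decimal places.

-6.5000

Write m_i for s''(x_i). With h_i = 1, 1 and divided differences Δ_i = 0, 5, the continuity of s' gives the tridiagonal system
  1·m_0 + 4·m_1 + 1·m_2 = 6(Δ_1 - Δ_0) = 30
Clamped end conditions give two more equations: 2h_0·m_0 + h_0·m_1 = 6(Δ_0 - s'(2)) = -18 and h_1·m_1 + 2h_1·m_2 = 6(s'(4) - Δ_1) = 0.
Solving: m_0 = -31/2, m_1 = 13, m_2 = -13/2.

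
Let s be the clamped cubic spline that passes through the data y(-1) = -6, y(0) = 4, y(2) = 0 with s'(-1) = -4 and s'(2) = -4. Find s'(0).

11

Let M_i = s''(x_i). Step sizes h_i = 1, 2; slopes of the chords Δ_i = (y_(i+1) - y_i)/h_i = 10, -2.
  1·M_0 + 6·M_1 + 2·M_2 = 6(Δ_1 - Δ_0) = -72
Clamped end conditions give two more equations: 2h_0·M_0 + h_0·M_1 = 6(Δ_0 - s'(-1)) = 84 and h_1·M_1 + 2h_1·M_2 = 6(s'(2) - Δ_1) = -12.
Hence M_0 = 54, M_1 = -24, M_2 = 9.
On [0, 2], s'(x) = b_1 + 2c_1·x + 3d_1·x² with b_1 = Δ_1 - h_1(2M_1 + M_2)/6 = 11, c_1 = M_1/2 = -12, d_1 = (M_2 - M_1)/(6h_1) = 11/4. So s'(0) = 11.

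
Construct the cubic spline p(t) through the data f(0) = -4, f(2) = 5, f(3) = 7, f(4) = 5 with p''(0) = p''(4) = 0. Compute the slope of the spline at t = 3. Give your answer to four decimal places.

-0.1304

Write M_i for p''(x_i). With h_i = 2, 1, 1 and divided differences Δ_i = 9/2, 2, -2, the continuity of p' gives the tridiagonal system
  2·M_0 + 6·M_1 + 1·M_2 = 6(Δ_1 - Δ_0) = -15
  1·M_1 + 4·M_2 + 1·M_3 = 6(Δ_2 - Δ_1) = -24
Natural end conditions: M_0 = M_3 = 0.
Forward elimination and back-substitution give M_0 = 0, M_1 = -36/23, M_2 = -129/23, M_3 = 0.
On [3, 4], p'(t) = b_2 + 2c_2·(t - 3) + 3d_2·(t - 3)² with b_2 = Δ_2 - h_2(2M_2 + M_3)/6 = -3/23, c_2 = M_2/2 = -129/46, d_2 = (M_3 - M_2)/(6h_2) = 43/46. So p'(3) = -3/23.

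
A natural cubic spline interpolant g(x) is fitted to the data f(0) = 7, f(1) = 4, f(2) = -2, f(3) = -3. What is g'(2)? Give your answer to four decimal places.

With σ_i denoting the second derivative at x_i, h_i = 1, 1, 1, and Δ_i = (y_(i+1) − y_i)/h_i = -3, -6, -1:
  1·σ_0 + 4·σ_1 + 1·σ_2 = 6(Δ_1 - Δ_0) = -18
  1·σ_1 + 4·σ_2 + 1·σ_3 = 6(Δ_2 - Δ_1) = 30
Natural end conditions: σ_0 = σ_3 = 0.
Hence σ_0 = 0, σ_1 = -34/5, σ_2 = 46/5, σ_3 = 0.
On [2, 3], g'(x) = b_2 + 2c_2·(x - 2) + 3d_2·(x - 2)² with b_2 = Δ_2 - h_2(2σ_2 + σ_3)/6 = -61/15, c_2 = σ_2/2 = 23/5, d_2 = (σ_3 - σ_2)/(6h_2) = -23/15. So g'(2) = -61/15.

-4.0667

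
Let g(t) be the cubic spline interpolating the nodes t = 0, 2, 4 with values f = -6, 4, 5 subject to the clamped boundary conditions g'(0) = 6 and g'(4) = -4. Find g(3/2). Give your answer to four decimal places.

1.9805

Write M_i for g''(x_i). With h_i = 2, 2 and divided differences Δ_i = 5, 1/2, the continuity of g' gives the tridiagonal system
  2·M_0 + 8·M_1 + 2·M_2 = 6(Δ_1 - Δ_0) = -27
Clamped end conditions give two more equations: 2h_0·M_0 + h_0·M_1 = 6(Δ_0 - g'(0)) = -6 and h_1·M_1 + 2h_1·M_2 = 6(g'(4) - Δ_1) = -27.
Hence M_0 = -5/8, M_1 = -7/4, M_2 = -47/8.
On [0, 2], g(t) = -6 + 6·t - 5/16·t² - 3/32·t³.
With t = 3/2: g(3/2) = 507/256.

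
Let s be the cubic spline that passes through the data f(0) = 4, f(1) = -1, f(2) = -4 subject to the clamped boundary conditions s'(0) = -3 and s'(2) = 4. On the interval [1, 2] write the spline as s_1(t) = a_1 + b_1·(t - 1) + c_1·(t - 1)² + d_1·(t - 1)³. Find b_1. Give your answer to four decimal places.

-6.2500

Write σ_i for s''(x_i). With h_i = 1, 1 and divided differences Δ_i = -5, -3, the continuity of s' gives the tridiagonal system
  1·σ_0 + 4·σ_1 + 1·σ_2 = 6(Δ_1 - Δ_0) = 12
Clamped end conditions give two more equations: 2h_0·σ_0 + h_0·σ_1 = 6(Δ_0 - s'(0)) = -12 and h_1·σ_1 + 2h_1·σ_2 = 6(s'(2) - Δ_1) = 42.
Forward elimination and back-substitution give σ_0 = -11/2, σ_1 = -1, σ_2 = 43/2.
On [1, 2], with s_1(t) = a_1 + b_1·(t - 1) + c_1·(t - 1)² + d_1·(t - 1)³: c_1 = σ_1/2 = -1/2, d_1 = (σ_2 - σ_1)/(6h_1) = 15/4, b_1 = Δ_1 - h_1(2σ_1 + σ_2)/6 = -25/4.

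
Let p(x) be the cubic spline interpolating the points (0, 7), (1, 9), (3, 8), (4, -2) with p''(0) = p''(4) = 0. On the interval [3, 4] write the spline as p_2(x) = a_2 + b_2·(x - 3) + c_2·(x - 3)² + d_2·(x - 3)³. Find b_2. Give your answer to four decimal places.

With M_i denoting the second derivative at x_i, h_i = 1, 2, 1, and Δ_i = (y_(i+1) − y_i)/h_i = 2, -1/2, -10:
  1·M_0 + 6·M_1 + 2·M_2 = 6(Δ_1 - Δ_0) = -15
  2·M_1 + 6·M_2 + 1·M_3 = 6(Δ_2 - Δ_1) = -57
Natural end conditions: M_0 = M_3 = 0.
Solving the tridiagonal system: M_0 = 0, M_1 = 3/4, M_2 = -39/4, M_3 = 0.
On [3, 4], with p_2(x) = a_2 + b_2·(x - 3) + c_2·(x - 3)² + d_2·(x - 3)³: c_2 = M_2/2 = -39/8, d_2 = (M_3 - M_2)/(6h_2) = 13/8, b_2 = Δ_2 - h_2(2M_2 + M_3)/6 = -27/4.

-6.7500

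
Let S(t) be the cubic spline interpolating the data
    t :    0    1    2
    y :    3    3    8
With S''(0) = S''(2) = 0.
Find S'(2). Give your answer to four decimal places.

6.2500

With m_i denoting the second derivative at x_i, h_i = 1, 1, and Δ_i = (y_(i+1) − y_i)/h_i = 0, 5:
  1·m_0 + 4·m_1 + 1·m_2 = 6(Δ_1 - Δ_0) = 30
Natural end conditions: m_0 = m_2 = 0.
Forward elimination and back-substitution give m_0 = 0, m_1 = 15/2, m_2 = 0.
On [1, 2], S'(t) = b_1 + 2c_1·(t - 1) + 3d_1·(t - 1)² with b_1 = Δ_1 - h_1(2m_1 + m_2)/6 = 5/2, c_1 = m_1/2 = 15/4, d_1 = (m_2 - m_1)/(6h_1) = -5/4. So S'(2) = 25/4.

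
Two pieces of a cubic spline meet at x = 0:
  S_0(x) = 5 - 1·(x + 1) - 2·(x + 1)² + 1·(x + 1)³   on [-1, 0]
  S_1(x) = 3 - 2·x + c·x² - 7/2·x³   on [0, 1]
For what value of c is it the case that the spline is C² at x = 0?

S_0''(x) = -4 + 6·(x + 1), so S_0''(0) = 2. On the right, S_1''(0) = 2c, so c = 1.

1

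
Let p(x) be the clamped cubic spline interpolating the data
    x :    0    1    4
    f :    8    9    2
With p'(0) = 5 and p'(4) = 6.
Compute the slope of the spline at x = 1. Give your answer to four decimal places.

Let M_i = p''(x_i). Step sizes h_i = 1, 3; slopes of the chords Δ_i = (y_(i+1) - y_i)/h_i = 1, -7/3.
  1·M_0 + 8·M_1 + 3·M_2 = 6(Δ_1 - Δ_0) = -20
Clamped end conditions give two more equations: 2h_0·M_0 + h_0·M_1 = 6(Δ_0 - p'(0)) = -24 and h_1·M_1 + 2h_1·M_2 = 6(p'(4) - Δ_1) = 50.
Solving the tridiagonal system: M_0 = -37/4, M_1 = -11/2, M_2 = 133/12.
On [1, 4], p'(x) = b_1 + 2c_1·(x - 1) + 3d_1·(x - 1)² with b_1 = Δ_1 - h_1(2M_1 + M_2)/6 = -19/8, c_1 = M_1/2 = -11/4, d_1 = (M_2 - M_1)/(6h_1) = 199/216. So p'(1) = -19/8.

-2.3750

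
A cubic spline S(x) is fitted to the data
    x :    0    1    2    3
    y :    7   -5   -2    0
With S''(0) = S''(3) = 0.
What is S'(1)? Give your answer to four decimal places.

With M_i denoting the second derivative at x_i, h_i = 1, 1, 1, and Δ_i = (y_(i+1) − y_i)/h_i = -12, 3, 2:
  1·M_0 + 4·M_1 + 1·M_2 = 6(Δ_1 - Δ_0) = 90
  1·M_1 + 4·M_2 + 1·M_3 = 6(Δ_2 - Δ_1) = -6
Natural end conditions: M_0 = M_3 = 0.
Forward elimination and back-substitution give M_0 = 0, M_1 = 122/5, M_2 = -38/5, M_3 = 0.
On [1, 2], S'(x) = b_1 + 2c_1·(x - 1) + 3d_1·(x - 1)² with b_1 = Δ_1 - h_1(2M_1 + M_2)/6 = -58/15, c_1 = M_1/2 = 61/5, d_1 = (M_2 - M_1)/(6h_1) = -16/3. So S'(1) = -58/15.

-3.8667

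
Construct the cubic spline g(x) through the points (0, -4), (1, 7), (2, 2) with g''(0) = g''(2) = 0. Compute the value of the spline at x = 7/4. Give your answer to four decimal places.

Write m_i for g''(x_i). With h_i = 1, 1 and divided differences Δ_i = 11, -5, the continuity of g' gives the tridiagonal system
  1·m_0 + 4·m_1 + 1·m_2 = 6(Δ_1 - Δ_0) = -96
Natural end conditions: m_0 = m_2 = 0.
Solving: m_0 = 0, m_1 = -24, m_2 = 0.
On [1, 2], g(x) = 7 + 3·(x - 1) - 12·(x - 1)² + 4·(x - 1)³.
With (x - 1) = 3/4: g(7/4) = 67/16.

4.1875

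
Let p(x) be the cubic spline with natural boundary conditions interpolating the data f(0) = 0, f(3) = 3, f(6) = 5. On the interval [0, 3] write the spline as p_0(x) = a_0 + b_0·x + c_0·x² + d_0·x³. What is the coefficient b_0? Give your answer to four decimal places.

With M_i denoting the second derivative at x_i, h_i = 3, 3, and Δ_i = (y_(i+1) − y_i)/h_i = 1, 2/3:
  3·M_0 + 12·M_1 + 3·M_2 = 6(Δ_1 - Δ_0) = -2
Natural end conditions: M_0 = M_2 = 0.
Forward elimination and back-substitution give M_0 = 0, M_1 = -1/6, M_2 = 0.
On [0, 3], with p_0(x) = a_0 + b_0·x + c_0·x² + d_0·x³: c_0 = M_0/2 = 0, d_0 = (M_1 - M_0)/(6h_0) = -1/108, b_0 = Δ_0 - h_0(2M_0 + M_1)/6 = 13/12.

1.0833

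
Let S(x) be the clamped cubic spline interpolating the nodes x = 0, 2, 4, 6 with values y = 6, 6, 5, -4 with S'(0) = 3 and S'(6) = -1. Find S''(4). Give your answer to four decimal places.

Let m_i = S''(x_i). Step sizes h_i = 2, 2, 2; slopes of the chords Δ_i = (y_(i+1) - y_i)/h_i = 0, -1/2, -9/2.
  2·m_0 + 8·m_1 + 2·m_2 = 6(Δ_1 - Δ_0) = -3
  2·m_1 + 8·m_2 + 2·m_3 = 6(Δ_2 - Δ_1) = -24
Clamped end conditions give two more equations: 2h_0·m_0 + h_0·m_1 = 6(Δ_0 - S'(0)) = -18 and h_2·m_2 + 2h_2·m_3 = 6(S'(6) - Δ_2) = 21.
Solving the tridiagonal system: m_0 = -86/15, m_1 = 37/15, m_2 = -169/30, m_3 = 121/15.

-5.6333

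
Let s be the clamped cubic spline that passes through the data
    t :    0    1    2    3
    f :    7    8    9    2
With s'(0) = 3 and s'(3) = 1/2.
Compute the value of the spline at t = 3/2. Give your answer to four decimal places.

9.3958

Write σ_i for s''(x_i). With h_i = 1, 1, 1 and divided differences Δ_i = 1, 1, -7, the continuity of s' gives the tridiagonal system
  1·σ_0 + 4·σ_1 + 1·σ_2 = 6(Δ_1 - Δ_0) = 0
  1·σ_1 + 4·σ_2 + 1·σ_3 = 6(Δ_2 - Δ_1) = -48
Clamped end conditions give two more equations: 2h_0·σ_0 + h_0·σ_1 = 6(Δ_0 - s'(0)) = -12 and h_2·σ_2 + 2h_2·σ_3 = 6(s'(3) - Δ_2) = 45.
Solving the tridiagonal system: σ_0 = -151/15, σ_1 = 122/15, σ_2 = -337/15, σ_3 = 506/15.
On [1, 2], s(t) = 8 + 61/30·(t - 1) + 61/15·(t - 1)² - 51/10·(t - 1)³.
With (t - 1) = 1/2: s(3/2) = 451/48.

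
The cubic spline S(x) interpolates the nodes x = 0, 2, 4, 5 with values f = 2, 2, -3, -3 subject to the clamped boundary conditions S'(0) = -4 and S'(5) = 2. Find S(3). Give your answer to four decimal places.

-0.1413

Write m_i for S''(x_i). With h_i = 2, 2, 1 and divided differences Δ_i = 0, -5/2, 0, the continuity of S' gives the tridiagonal system
  2·m_0 + 8·m_1 + 2·m_2 = 6(Δ_1 - Δ_0) = -15
  2·m_1 + 6·m_2 + 1·m_3 = 6(Δ_2 - Δ_1) = 15
Clamped end conditions give two more equations: 2h_0·m_0 + h_0·m_1 = 6(Δ_0 - S'(0)) = 24 and h_2·m_2 + 2h_2·m_3 = 6(S'(5) - Δ_2) = 12.
Solving the tridiagonal system: m_0 = 387/46, m_1 = -111/23, m_2 = 78/23, m_3 = 99/23.
On [2, 4], S(x) = 2 - 19/46·(x - 2) - 111/46·(x - 2)² + 63/92·(x - 2)³.
With (x - 2) = 1: S(3) = -13/92.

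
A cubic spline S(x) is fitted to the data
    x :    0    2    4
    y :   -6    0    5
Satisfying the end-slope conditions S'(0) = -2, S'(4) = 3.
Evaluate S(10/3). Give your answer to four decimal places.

3.3889

With M_i denoting the second derivative at x_i, h_i = 2, 2, and Δ_i = (y_(i+1) − y_i)/h_i = 3, 5/2:
  2·M_0 + 8·M_1 + 2·M_2 = 6(Δ_1 - Δ_0) = -3
Clamped end conditions give two more equations: 2h_0·M_0 + h_0·M_1 = 6(Δ_0 - S'(0)) = 30 and h_1·M_1 + 2h_1·M_2 = 6(S'(4) - Δ_1) = 3.
Solving: M_0 = 73/8, M_1 = -13/4, M_2 = 19/8.
On [2, 4], S(x) = 0 + 31/8·(x - 2) - 13/8·(x - 2)² + 15/32·(x - 2)³.
With (x - 2) = 4/3: S(10/3) = 61/18.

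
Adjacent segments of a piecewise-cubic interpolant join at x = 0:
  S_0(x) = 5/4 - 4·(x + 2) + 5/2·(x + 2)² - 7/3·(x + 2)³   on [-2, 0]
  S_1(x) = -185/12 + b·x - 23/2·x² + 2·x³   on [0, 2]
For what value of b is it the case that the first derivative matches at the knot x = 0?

S_0'(x) = -4 + 5·(x + 2) - 7·(x + 2)², so S_0'(0) = -22. On the right, S_1'(0) = b, so b = -22.

-22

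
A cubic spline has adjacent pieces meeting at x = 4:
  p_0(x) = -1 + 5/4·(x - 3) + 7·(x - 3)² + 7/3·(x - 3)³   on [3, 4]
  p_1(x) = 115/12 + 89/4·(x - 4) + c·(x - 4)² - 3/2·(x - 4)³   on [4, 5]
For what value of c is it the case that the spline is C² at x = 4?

p_0''(x) = 14 + 14·(x - 3), so p_0''(4) = 28. On the right, p_1''(4) = 2c, so c = 14.

14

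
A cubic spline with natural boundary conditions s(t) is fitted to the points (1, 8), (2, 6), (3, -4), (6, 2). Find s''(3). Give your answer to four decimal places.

10.8387

Write M_i for s''(x_i). With h_i = 1, 1, 3 and divided differences Δ_i = -2, -10, 2, the continuity of s' gives the tridiagonal system
  1·M_0 + 4·M_1 + 1·M_2 = 6(Δ_1 - Δ_0) = -48
  1·M_1 + 8·M_2 + 3·M_3 = 6(Δ_2 - Δ_1) = 72
Natural end conditions: M_0 = M_3 = 0.
Hence M_0 = 0, M_1 = -456/31, M_2 = 336/31, M_3 = 0.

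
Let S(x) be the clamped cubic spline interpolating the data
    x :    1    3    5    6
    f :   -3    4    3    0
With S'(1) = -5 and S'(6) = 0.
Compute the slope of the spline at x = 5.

-4

Let M_i = S''(x_i). Step sizes h_i = 2, 2, 1; slopes of the chords Δ_i = (y_(i+1) - y_i)/h_i = 7/2, -1/2, -3.
  2·M_0 + 8·M_1 + 2·M_2 = 6(Δ_1 - Δ_0) = -24
  2·M_1 + 6·M_2 + 1·M_3 = 6(Δ_2 - Δ_1) = -15
Clamped end conditions give two more equations: 2h_0·M_0 + h_0·M_1 = 6(Δ_0 - S'(1)) = 51 and h_2·M_2 + 2h_2·M_3 = 6(S'(6) - Δ_2) = 18.
Forward elimination and back-substitution give M_0 = 16, M_1 = -13/2, M_2 = -2, M_3 = 10.
On [5, 6], S'(x) = b_2 + 2c_2·(x - 5) + 3d_2·(x - 5)² with b_2 = Δ_2 - h_2(2M_2 + M_3)/6 = -4, c_2 = M_2/2 = -1, d_2 = (M_3 - M_2)/(6h_2) = 2. So S'(5) = -4.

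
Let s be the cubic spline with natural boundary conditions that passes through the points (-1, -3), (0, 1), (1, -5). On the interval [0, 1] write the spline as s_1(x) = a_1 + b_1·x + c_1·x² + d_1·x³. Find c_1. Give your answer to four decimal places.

-7.5000

Let m_i = s''(x_i). Step sizes h_i = 1, 1; slopes of the chords Δ_i = (y_(i+1) - y_i)/h_i = 4, -6.
  1·m_0 + 4·m_1 + 1·m_2 = 6(Δ_1 - Δ_0) = -60
Natural end conditions: m_0 = m_2 = 0.
Solving the tridiagonal system: m_0 = 0, m_1 = -15, m_2 = 0.
On [0, 1], with s_1(x) = a_1 + b_1·x + c_1·x² + d_1·x³: c_1 = m_1/2 = -15/2, d_1 = (m_2 - m_1)/(6h_1) = 5/2, b_1 = Δ_1 - h_1(2m_1 + m_2)/6 = -1.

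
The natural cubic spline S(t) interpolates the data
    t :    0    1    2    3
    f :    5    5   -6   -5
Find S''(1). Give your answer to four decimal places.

Put σ_i = S'' at the i-th knot. Here h = (1, 1, 1) and Δ = (0, -11, 1), so the interior equations h_(i-1)·σ_(i-1) + 2(h_(i-1)+h_i)·σ_i + h_i·σ_(i+1) = 6(Δ_i − Δ_(i-1)) read
  1·σ_0 + 4·σ_1 + 1·σ_2 = 6(Δ_1 - Δ_0) = -66
  1·σ_1 + 4·σ_2 + 1·σ_3 = 6(Δ_2 - Δ_1) = 72
Natural end conditions: σ_0 = σ_3 = 0.
Solving the tridiagonal system: σ_0 = 0, σ_1 = -112/5, σ_2 = 118/5, σ_3 = 0.

-22.4000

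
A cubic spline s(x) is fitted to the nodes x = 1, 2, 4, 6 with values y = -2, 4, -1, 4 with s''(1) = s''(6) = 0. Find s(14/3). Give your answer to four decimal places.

-0.9158

Put M_i = s'' at the i-th knot. Here h = (1, 2, 2) and Δ = (6, -5/2, 5/2), so the interior equations h_(i-1)·M_(i-1) + 2(h_(i-1)+h_i)·M_i + h_i·M_(i+1) = 6(Δ_i − Δ_(i-1)) read
  1·M_0 + 6·M_1 + 2·M_2 = 6(Δ_1 - Δ_0) = -51
  2·M_1 + 8·M_2 + 2·M_3 = 6(Δ_2 - Δ_1) = 30
Natural end conditions: M_0 = M_3 = 0.
Solving the tridiagonal system: M_0 = 0, M_1 = -117/11, M_2 = 141/22, M_3 = 0.
On [4, 6], s(x) = -1 - 39/22·(x - 4) + 141/44·(x - 4)² - 47/88·(x - 4)³.
With (x - 4) = 2/3: s(14/3) = -272/297.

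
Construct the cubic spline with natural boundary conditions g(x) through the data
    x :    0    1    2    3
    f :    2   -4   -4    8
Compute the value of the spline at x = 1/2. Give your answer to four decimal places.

Let M_i = g''(x_i). Step sizes h_i = 1, 1, 1; slopes of the chords Δ_i = (y_(i+1) - y_i)/h_i = -6, 0, 12.
  1·M_0 + 4·M_1 + 1·M_2 = 6(Δ_1 - Δ_0) = 36
  1·M_1 + 4·M_2 + 1·M_3 = 6(Δ_2 - Δ_1) = 72
Natural end conditions: M_0 = M_3 = 0.
Solving: M_0 = 0, M_1 = 24/5, M_2 = 84/5, M_3 = 0.
On [0, 1], g(x) = 2 - 34/5·x + 0·x² + 4/5·x³.
With x = 1/2: g(1/2) = -13/10.

-1.3000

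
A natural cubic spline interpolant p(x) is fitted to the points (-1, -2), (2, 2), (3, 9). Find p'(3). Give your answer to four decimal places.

Write M_i for p''(x_i). With h_i = 3, 1 and divided differences Δ_i = 4/3, 7, the continuity of p' gives the tridiagonal system
  3·M_0 + 8·M_1 + 1·M_2 = 6(Δ_1 - Δ_0) = 34
Natural end conditions: M_0 = M_2 = 0.
Forward elimination and back-substitution give M_0 = 0, M_1 = 17/4, M_2 = 0.
On [2, 3], p'(x) = b_1 + 2c_1·(x - 2) + 3d_1·(x - 2)² with b_1 = Δ_1 - h_1(2M_1 + M_2)/6 = 67/12, c_1 = M_1/2 = 17/8, d_1 = (M_2 - M_1)/(6h_1) = -17/24. So p'(3) = 185/24.

7.7083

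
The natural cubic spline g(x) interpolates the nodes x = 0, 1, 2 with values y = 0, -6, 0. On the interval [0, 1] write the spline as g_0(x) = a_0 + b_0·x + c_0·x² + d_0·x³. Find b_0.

Let M_i = g''(x_i). Step sizes h_i = 1, 1; slopes of the chords Δ_i = (y_(i+1) - y_i)/h_i = -6, 6.
  1·M_0 + 4·M_1 + 1·M_2 = 6(Δ_1 - Δ_0) = 72
Natural end conditions: M_0 = M_2 = 0.
Hence M_0 = 0, M_1 = 18, M_2 = 0.
On [0, 1], with g_0(x) = a_0 + b_0·x + c_0·x² + d_0·x³: c_0 = M_0/2 = 0, d_0 = (M_1 - M_0)/(6h_0) = 3, b_0 = Δ_0 - h_0(2M_0 + M_1)/6 = -9.

-9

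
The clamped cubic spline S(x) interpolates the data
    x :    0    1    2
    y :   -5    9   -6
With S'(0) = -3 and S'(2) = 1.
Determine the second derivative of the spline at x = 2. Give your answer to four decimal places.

93.5000

Write σ_i for S''(x_i). With h_i = 1, 1 and divided differences Δ_i = 14, -15, the continuity of S' gives the tridiagonal system
  1·σ_0 + 4·σ_1 + 1·σ_2 = 6(Δ_1 - Δ_0) = -174
Clamped end conditions give two more equations: 2h_0·σ_0 + h_0·σ_1 = 6(Δ_0 - S'(0)) = 102 and h_1·σ_1 + 2h_1·σ_2 = 6(S'(2) - Δ_1) = 96.
Forward elimination and back-substitution give σ_0 = 193/2, σ_1 = -91, σ_2 = 187/2.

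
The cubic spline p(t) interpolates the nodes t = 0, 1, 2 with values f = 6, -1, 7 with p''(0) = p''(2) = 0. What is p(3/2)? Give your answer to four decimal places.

Put M_i = p'' at the i-th knot. Here h = (1, 1) and Δ = (-7, 8), so the interior equations h_(i-1)·M_(i-1) + 2(h_(i-1)+h_i)·M_i + h_i·M_(i+1) = 6(Δ_i − Δ_(i-1)) read
  1·M_0 + 4·M_1 + 1·M_2 = 6(Δ_1 - Δ_0) = 90
Natural end conditions: M_0 = M_2 = 0.
Solving the tridiagonal system: M_0 = 0, M_1 = 45/2, M_2 = 0.
On [1, 2], p(t) = -1 + 1/2·(t - 1) + 45/4·(t - 1)² - 15/4·(t - 1)³.
With (t - 1) = 1/2: p(3/2) = 51/32.

1.5938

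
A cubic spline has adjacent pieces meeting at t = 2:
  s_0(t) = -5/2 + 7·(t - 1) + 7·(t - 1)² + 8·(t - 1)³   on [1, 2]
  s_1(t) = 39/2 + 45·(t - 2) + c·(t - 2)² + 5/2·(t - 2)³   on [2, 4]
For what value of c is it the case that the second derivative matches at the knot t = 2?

31

s_0''(t) = 14 + 48·(t - 1), so s_0''(2) = 62. On the right, s_1''(2) = 2c, so c = 31.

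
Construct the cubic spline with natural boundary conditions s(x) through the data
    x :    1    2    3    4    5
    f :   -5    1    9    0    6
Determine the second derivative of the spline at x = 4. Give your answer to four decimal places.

Let m_i = s''(x_i). Step sizes h_i = 1, 1, 1, 1; slopes of the chords Δ_i = (y_(i+1) - y_i)/h_i = 6, 8, -9, 6.
  1·m_0 + 4·m_1 + 1·m_2 = 6(Δ_1 - Δ_0) = 12
  1·m_1 + 4·m_2 + 1·m_3 = 6(Δ_2 - Δ_1) = -102
  1·m_2 + 4·m_3 + 1·m_4 = 6(Δ_3 - Δ_2) = 90
Natural end conditions: m_0 = m_4 = 0.
Forward elimination and back-substitution give m_0 = 0, m_1 = 339/28, m_2 = -255/7, m_3 = 885/28, m_4 = 0.

31.6071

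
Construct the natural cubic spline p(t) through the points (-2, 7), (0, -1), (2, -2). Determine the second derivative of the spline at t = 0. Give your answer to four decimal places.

2.6250

With M_i denoting the second derivative at x_i, h_i = 2, 2, and Δ_i = (y_(i+1) − y_i)/h_i = -4, -1/2:
  2·M_0 + 8·M_1 + 2·M_2 = 6(Δ_1 - Δ_0) = 21
Natural end conditions: M_0 = M_2 = 0.
Hence M_0 = 0, M_1 = 21/8, M_2 = 0.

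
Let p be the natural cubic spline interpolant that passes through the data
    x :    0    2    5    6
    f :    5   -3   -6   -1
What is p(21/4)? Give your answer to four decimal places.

With σ_i denoting the second derivative at x_i, h_i = 2, 3, 1, and Δ_i = (y_(i+1) − y_i)/h_i = -4, -1, 5:
  2·σ_0 + 10·σ_1 + 3·σ_2 = 6(Δ_1 - Δ_0) = 18
  3·σ_1 + 8·σ_2 + 1·σ_3 = 6(Δ_2 - Δ_1) = 36
Natural end conditions: σ_0 = σ_3 = 0.
Solving: σ_0 = 0, σ_1 = 36/71, σ_2 = 306/71, σ_3 = 0.
On [5, 6], p(x) = -6 + 253/71·(x - 5) + 153/71·(x - 5)² - 51/71·(x - 5)³.
With (x - 5) = 1/4: p(21/4) = -22655/4544.

-4.9857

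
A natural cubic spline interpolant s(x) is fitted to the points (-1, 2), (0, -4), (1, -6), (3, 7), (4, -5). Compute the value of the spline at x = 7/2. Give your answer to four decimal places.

2.4923

With m_i denoting the second derivative at x_i, h_i = 1, 1, 2, 1, and Δ_i = (y_(i+1) − y_i)/h_i = -6, -2, 13/2, -12:
  1·m_0 + 4·m_1 + 1·m_2 = 6(Δ_1 - Δ_0) = 24
  1·m_1 + 6·m_2 + 2·m_3 = 6(Δ_2 - Δ_1) = 51
  2·m_2 + 6·m_3 + 1·m_4 = 6(Δ_3 - Δ_2) = -111
Natural end conditions: m_0 = m_4 = 0.
Forward elimination and back-substitution give m_0 = 0, m_1 = 120/61, m_2 = 984/61, m_3 = -2913/122, m_4 = 0.
On [3, 4], s(x) = 7 - 493/122·(x - 3) - 2913/244·(x - 3)² + 971/244·(x - 3)³.
With (x - 3) = 1/2: s(7/2) = 4865/1952.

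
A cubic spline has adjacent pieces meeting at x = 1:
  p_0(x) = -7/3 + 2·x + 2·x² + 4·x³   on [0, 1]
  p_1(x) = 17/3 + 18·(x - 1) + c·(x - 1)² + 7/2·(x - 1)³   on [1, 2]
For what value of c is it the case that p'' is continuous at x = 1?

14

p_0''(x) = 4 + 24·x, so p_0''(1) = 28. On the right, p_1''(1) = 2c, so c = 14.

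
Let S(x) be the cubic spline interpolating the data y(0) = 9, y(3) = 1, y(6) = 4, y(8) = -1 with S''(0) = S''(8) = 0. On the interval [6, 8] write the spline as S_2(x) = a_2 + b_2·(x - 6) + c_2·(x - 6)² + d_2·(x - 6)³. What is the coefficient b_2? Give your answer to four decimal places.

Let σ_i = S''(x_i). Step sizes h_i = 3, 3, 2; slopes of the chords Δ_i = (y_(i+1) - y_i)/h_i = -8/3, 1, -5/2.
  3·σ_0 + 12·σ_1 + 3·σ_2 = 6(Δ_1 - Δ_0) = 22
  3·σ_1 + 10·σ_2 + 2·σ_3 = 6(Δ_2 - Δ_1) = -21
Natural end conditions: σ_0 = σ_3 = 0.
Solving: σ_0 = 0, σ_1 = 283/111, σ_2 = -106/37, σ_3 = 0.
On [6, 8], with S_2(x) = a_2 + b_2·(x - 6) + c_2·(x - 6)² + d_2·(x - 6)³: c_2 = σ_2/2 = -53/37, d_2 = (σ_3 - σ_2)/(6h_2) = 53/222, b_2 = Δ_2 - h_2(2σ_2 + σ_3)/6 = -131/222.

-0.5901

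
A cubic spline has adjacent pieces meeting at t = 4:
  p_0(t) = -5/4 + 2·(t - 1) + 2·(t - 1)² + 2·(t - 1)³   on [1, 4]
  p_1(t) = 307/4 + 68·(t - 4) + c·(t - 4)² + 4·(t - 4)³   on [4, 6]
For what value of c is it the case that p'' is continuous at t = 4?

20

p_0''(t) = 4 + 12·(t - 1), so p_0''(4) = 40. On the right, p_1''(4) = 2c, so c = 20.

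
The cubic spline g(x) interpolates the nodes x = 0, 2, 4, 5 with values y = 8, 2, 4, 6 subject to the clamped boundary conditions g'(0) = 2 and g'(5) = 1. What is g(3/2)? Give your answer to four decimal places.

With M_i denoting the second derivative at x_i, h_i = 2, 2, 1, and Δ_i = (y_(i+1) − y_i)/h_i = -3, 1, 2:
  2·M_0 + 8·M_1 + 2·M_2 = 6(Δ_1 - Δ_0) = 24
  2·M_1 + 6·M_2 + 1·M_3 = 6(Δ_2 - Δ_1) = 6
Clamped end conditions give two more equations: 2h_0·M_0 + h_0·M_1 = 6(Δ_0 - g'(0)) = -30 and h_2·M_2 + 2h_2·M_3 = 6(g'(5) - Δ_2) = -6.
Solving the tridiagonal system: M_0 = -238/23, M_1 = 131/23, M_2 = -10/23, M_3 = -64/23.
On [0, 2], g(x) = 8 + 2·x - 119/23·x² + 123/92·x³.
With x = 3/2: g(3/2) = 2849/736.

3.8709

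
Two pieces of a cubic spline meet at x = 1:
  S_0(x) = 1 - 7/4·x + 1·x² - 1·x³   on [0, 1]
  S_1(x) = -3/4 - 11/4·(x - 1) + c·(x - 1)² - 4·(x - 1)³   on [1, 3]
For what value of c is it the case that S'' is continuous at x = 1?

S_0''(x) = 2 - 6·x, so S_0''(1) = -4. On the right, S_1''(1) = 2c, so c = -2.

-2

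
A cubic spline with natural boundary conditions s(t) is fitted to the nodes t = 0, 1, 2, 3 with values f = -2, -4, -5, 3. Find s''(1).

-2

With σ_i denoting the second derivative at x_i, h_i = 1, 1, 1, and Δ_i = (y_(i+1) − y_i)/h_i = -2, -1, 8:
  1·σ_0 + 4·σ_1 + 1·σ_2 = 6(Δ_1 - Δ_0) = 6
  1·σ_1 + 4·σ_2 + 1·σ_3 = 6(Δ_2 - Δ_1) = 54
Natural end conditions: σ_0 = σ_3 = 0.
Solving: σ_0 = 0, σ_1 = -2, σ_2 = 14, σ_3 = 0.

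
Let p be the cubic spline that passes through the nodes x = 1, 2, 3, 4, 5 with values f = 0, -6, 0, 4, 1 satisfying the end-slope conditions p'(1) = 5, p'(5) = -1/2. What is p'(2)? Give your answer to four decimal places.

Write m_i for p''(x_i). With h_i = 1, 1, 1, 1 and divided differences Δ_i = -6, 6, 4, -3, the continuity of p' gives the tridiagonal system
  1·m_0 + 4·m_1 + 1·m_2 = 6(Δ_1 - Δ_0) = 72
  1·m_1 + 4·m_2 + 1·m_3 = 6(Δ_2 - Δ_1) = -12
  1·m_2 + 4·m_3 + 1·m_4 = 6(Δ_3 - Δ_2) = -42
Clamped end conditions give two more equations: 2h_0·m_0 + h_0·m_1 = 6(Δ_0 - p'(1)) = -66 and h_3·m_3 + 2h_3·m_4 = 6(p'(5) - Δ_3) = 15.
Hence m_0 = -2753/56, m_1 = 905/28, m_2 = -65/8, m_3 = -331/28, m_4 = 751/56.
On [2, 3], p'(x) = b_1 + 2c_1·(x - 2) + 3d_1·(x - 2)² with b_1 = Δ_1 - h_1(2m_1 + m_2)/6 = -383/112, c_1 = m_1/2 = 905/56, d_1 = (m_2 - m_1)/(6h_1) = -755/112. So p'(2) = -383/112.

-3.4196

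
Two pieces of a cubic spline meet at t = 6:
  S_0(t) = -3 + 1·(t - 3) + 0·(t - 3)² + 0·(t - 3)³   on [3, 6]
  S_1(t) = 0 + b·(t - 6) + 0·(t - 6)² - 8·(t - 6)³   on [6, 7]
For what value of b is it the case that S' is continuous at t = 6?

S_0'(t) = 1 + 0·(t - 3) + 0·(t - 3)², so S_0'(6) = 1. On the right, S_1'(6) = b, so b = 1.

1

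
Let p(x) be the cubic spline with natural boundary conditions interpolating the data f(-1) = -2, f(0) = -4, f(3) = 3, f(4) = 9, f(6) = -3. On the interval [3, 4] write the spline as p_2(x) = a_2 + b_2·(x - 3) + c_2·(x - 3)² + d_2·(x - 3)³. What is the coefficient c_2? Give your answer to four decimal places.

Put σ_i = p'' at the i-th knot. Here h = (1, 3, 1, 2) and Δ = (-2, 7/3, 6, -6), so the interior equations h_(i-1)·σ_(i-1) + 2(h_(i-1)+h_i)·σ_i + h_i·σ_(i+1) = 6(Δ_i − Δ_(i-1)) read
  1·σ_0 + 8·σ_1 + 3·σ_2 = 6(Δ_1 - Δ_0) = 26
  3·σ_1 + 8·σ_2 + 1·σ_3 = 6(Δ_2 - Δ_1) = 22
  1·σ_2 + 6·σ_3 + 2·σ_4 = 6(Δ_3 - Δ_2) = -72
Natural end conditions: σ_0 = σ_4 = 0.
Forward elimination and back-substitution give σ_0 = 0, σ_1 = 305/161, σ_2 = 582/161, σ_3 = -2029/161, σ_4 = 0.
On [3, 4], with p_2(x) = a_2 + b_2·(x - 3) + c_2·(x - 3)² + d_2·(x - 3)³: c_2 = σ_2/2 = 291/161, d_2 = (σ_3 - σ_2)/(6h_2) = -373/138, b_2 = Δ_2 - h_2(2σ_2 + σ_3)/6 = 6661/966.

1.8075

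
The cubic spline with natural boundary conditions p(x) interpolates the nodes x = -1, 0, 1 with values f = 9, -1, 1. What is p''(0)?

Let M_i = p''(x_i). Step sizes h_i = 1, 1; slopes of the chords Δ_i = (y_(i+1) - y_i)/h_i = -10, 2.
  1·M_0 + 4·M_1 + 1·M_2 = 6(Δ_1 - Δ_0) = 72
Natural end conditions: M_0 = M_2 = 0.
Solving the tridiagonal system: M_0 = 0, M_1 = 18, M_2 = 0.

18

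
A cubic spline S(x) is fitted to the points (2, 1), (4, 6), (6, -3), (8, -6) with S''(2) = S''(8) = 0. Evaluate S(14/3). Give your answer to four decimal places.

Write m_i for S''(x_i). With h_i = 2, 2, 2 and divided differences Δ_i = 5/2, -9/2, -3/2, the continuity of S' gives the tridiagonal system
  2·m_0 + 8·m_1 + 2·m_2 = 6(Δ_1 - Δ_0) = -42
  2·m_1 + 8·m_2 + 2·m_3 = 6(Δ_2 - Δ_1) = 18
Natural end conditions: m_0 = m_3 = 0.
Solving: m_0 = 0, m_1 = -31/5, m_2 = 19/5, m_3 = 0.
On [4, 6], S(x) = 6 - 49/30·(x - 4) - 31/10·(x - 4)² + 5/6·(x - 4)³.
With (x - 4) = 2/3: S(14/3) = 1531/405.

3.7802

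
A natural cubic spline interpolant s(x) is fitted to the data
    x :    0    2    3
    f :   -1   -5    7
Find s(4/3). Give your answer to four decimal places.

-7.1235

With M_i denoting the second derivative at x_i, h_i = 2, 1, and Δ_i = (y_(i+1) − y_i)/h_i = -2, 12:
  2·M_0 + 6·M_1 + 1·M_2 = 6(Δ_1 - Δ_0) = 84
Natural end conditions: M_0 = M_2 = 0.
Hence M_0 = 0, M_1 = 14, M_2 = 0.
On [0, 2], s(x) = -1 - 20/3·x + 0·x² + 7/6·x³.
With x = 4/3: s(4/3) = -577/81.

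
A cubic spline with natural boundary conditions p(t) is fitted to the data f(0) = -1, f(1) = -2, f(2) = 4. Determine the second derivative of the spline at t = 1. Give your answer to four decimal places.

10.5000

Put M_i = p'' at the i-th knot. Here h = (1, 1) and Δ = (-1, 6), so the interior equations h_(i-1)·M_(i-1) + 2(h_(i-1)+h_i)·M_i + h_i·M_(i+1) = 6(Δ_i − Δ_(i-1)) read
  1·M_0 + 4·M_1 + 1·M_2 = 6(Δ_1 - Δ_0) = 42
Natural end conditions: M_0 = M_2 = 0.
Solving the tridiagonal system: M_0 = 0, M_1 = 21/2, M_2 = 0.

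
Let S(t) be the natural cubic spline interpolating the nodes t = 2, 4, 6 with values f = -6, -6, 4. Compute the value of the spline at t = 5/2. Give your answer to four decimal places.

Let σ_i = S''(x_i). Step sizes h_i = 2, 2; slopes of the chords Δ_i = (y_(i+1) - y_i)/h_i = 0, 5.
  2·σ_0 + 8·σ_1 + 2·σ_2 = 6(Δ_1 - Δ_0) = 30
Natural end conditions: σ_0 = σ_2 = 0.
Solving the tridiagonal system: σ_0 = 0, σ_1 = 15/4, σ_2 = 0.
On [2, 4], S(t) = -6 - 5/4·(t - 2) + 0·(t - 2)² + 5/16·(t - 2)³.
With (t - 2) = 1/2: S(5/2) = -843/128.

-6.5859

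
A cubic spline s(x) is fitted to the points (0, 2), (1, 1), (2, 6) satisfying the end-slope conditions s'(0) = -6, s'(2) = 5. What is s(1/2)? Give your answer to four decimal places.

0.3438

Put M_i = s'' at the i-th knot. Here h = (1, 1) and Δ = (-1, 5), so the interior equations h_(i-1)·M_(i-1) + 2(h_(i-1)+h_i)·M_i + h_i·M_(i+1) = 6(Δ_i − Δ_(i-1)) read
  1·M_0 + 4·M_1 + 1·M_2 = 6(Δ_1 - Δ_0) = 36
Clamped end conditions give two more equations: 2h_0·M_0 + h_0·M_1 = 6(Δ_0 - s'(0)) = 30 and h_1·M_1 + 2h_1·M_2 = 6(s'(2) - Δ_1) = 0.
Forward elimination and back-substitution give M_0 = 23/2, M_1 = 7, M_2 = -7/2.
On [0, 1], s(x) = 2 - 6·x + 23/4·x² - 3/4·x³.
With x = 1/2: s(1/2) = 11/32.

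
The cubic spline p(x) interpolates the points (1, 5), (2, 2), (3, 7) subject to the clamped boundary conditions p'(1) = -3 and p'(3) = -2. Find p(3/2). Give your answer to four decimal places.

2.7813

With M_i denoting the second derivative at x_i, h_i = 1, 1, and Δ_i = (y_(i+1) − y_i)/h_i = -3, 5:
  1·M_0 + 4·M_1 + 1·M_2 = 6(Δ_1 - Δ_0) = 48
Clamped end conditions give two more equations: 2h_0·M_0 + h_0·M_1 = 6(Δ_0 - p'(1)) = 0 and h_1·M_1 + 2h_1·M_2 = 6(p'(3) - Δ_1) = -42.
Solving the tridiagonal system: M_0 = -23/2, M_1 = 23, M_2 = -65/2.
On [1, 2], p(x) = 5 - 3·(x - 1) - 23/4·(x - 1)² + 23/4·(x - 1)³.
With (x - 1) = 1/2: p(3/2) = 89/32.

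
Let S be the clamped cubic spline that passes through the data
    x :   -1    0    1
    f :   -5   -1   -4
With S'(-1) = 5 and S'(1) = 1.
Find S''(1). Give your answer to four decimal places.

20.5000

Let m_i = S''(x_i). Step sizes h_i = 1, 1; slopes of the chords Δ_i = (y_(i+1) - y_i)/h_i = 4, -3.
  1·m_0 + 4·m_1 + 1·m_2 = 6(Δ_1 - Δ_0) = -42
Clamped end conditions give two more equations: 2h_0·m_0 + h_0·m_1 = 6(Δ_0 - S'(-1)) = -6 and h_1·m_1 + 2h_1·m_2 = 6(S'(1) - Δ_1) = 24.
Forward elimination and back-substitution give m_0 = 11/2, m_1 = -17, m_2 = 41/2.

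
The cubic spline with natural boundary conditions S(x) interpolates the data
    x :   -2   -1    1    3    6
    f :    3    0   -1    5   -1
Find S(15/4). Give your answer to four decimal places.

5.2889

Put σ_i = S'' at the i-th knot. Here h = (1, 2, 2, 3) and Δ = (-3, -1/2, 3, -2), so the interior equations h_(i-1)·σ_(i-1) + 2(h_(i-1)+h_i)·σ_i + h_i·σ_(i+1) = 6(Δ_i − Δ_(i-1)) read
  1·σ_0 + 6·σ_1 + 2·σ_2 = 6(Δ_1 - Δ_0) = 15
  2·σ_1 + 8·σ_2 + 2·σ_3 = 6(Δ_2 - Δ_1) = 21
  2·σ_2 + 10·σ_3 + 3·σ_4 = 6(Δ_3 - Δ_2) = -30
Natural end conditions: σ_0 = σ_4 = 0.
Solving the tridiagonal system: σ_0 = 0, σ_1 = 75/52, σ_2 = 165/52, σ_3 = -189/52, σ_4 = 0.
On [3, 6], S(x) = 5 + 85/52·(x - 3) - 189/104·(x - 3)² + 21/104·(x - 3)³.
With (x - 3) = 3/4: S(15/4) = 35203/6656.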